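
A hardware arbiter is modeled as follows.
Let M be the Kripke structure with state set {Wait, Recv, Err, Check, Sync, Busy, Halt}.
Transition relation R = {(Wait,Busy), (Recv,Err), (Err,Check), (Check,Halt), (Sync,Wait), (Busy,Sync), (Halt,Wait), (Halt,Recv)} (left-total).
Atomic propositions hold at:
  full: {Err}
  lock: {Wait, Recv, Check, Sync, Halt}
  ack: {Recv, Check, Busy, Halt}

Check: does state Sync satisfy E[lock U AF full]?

No

AF full: least fixpoint, start Z0 = {Err}, add states with every successor in Z. Z1 = {Recv, Err}; fixed.
Sat(AF full) = {Recv, Err}
E[lock U AF full]: least fixpoint, start Z0 = Sat(AF full) = {Recv, Err}, add states in Sat(lock) with some successor in Z. Z1 = {Recv, Err, Halt}; Z2 = {Recv, Err, Check, Halt}; fixed.
Sat(E[lock U AF full]) = {Recv, Err, Check, Halt}
Sync ∉ Sat(E[lock U AF full]) = {Recv, Err, Check, Halt}, so the formula does not hold at Sync.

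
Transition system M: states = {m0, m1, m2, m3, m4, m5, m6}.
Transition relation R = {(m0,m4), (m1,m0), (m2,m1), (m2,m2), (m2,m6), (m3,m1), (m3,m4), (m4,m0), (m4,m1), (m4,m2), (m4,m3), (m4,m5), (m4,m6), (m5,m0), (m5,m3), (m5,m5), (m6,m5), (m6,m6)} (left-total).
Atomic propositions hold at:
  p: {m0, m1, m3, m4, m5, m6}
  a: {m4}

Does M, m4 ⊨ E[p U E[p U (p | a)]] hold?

Yes

Sat(p | a) = {m0, m1, m3, m4, m5, m6}
E[p U (p | a)]: least fixpoint, start Z0 = Sat((p | a)) = {m0, m1, m3, m4, m5, m6}, add states in Sat(p) with some successor in Z. Already a fixed point.
Sat(E[p U (p | a)]) = {m0, m1, m3, m4, m5, m6}
E[p U E[p U (p | a)]]: least fixpoint, start Z0 = Sat(E[p U (p | a)]) = {m0, m1, m3, m4, m5, m6}, add states in Sat(p) with some successor in Z. Already a fixed point.
Sat(E[p U E[p U (p | a)]]) = {m0, m1, m3, m4, m5, m6}
m4 ∈ Sat(E[p U E[p U (p | a)]]) = {m0, m1, m3, m4, m5, m6}, so the formula holds at m4.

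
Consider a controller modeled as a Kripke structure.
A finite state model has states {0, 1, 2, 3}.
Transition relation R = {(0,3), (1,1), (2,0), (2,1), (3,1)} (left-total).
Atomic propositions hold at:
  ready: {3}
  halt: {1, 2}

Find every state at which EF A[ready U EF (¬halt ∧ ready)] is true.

Sat(¬halt) = {0, 3}
Sat(¬halt ∧ ready) = {3}
EF (¬halt ∧ ready): least fixpoint, start Z0 = {3}, add states with some successor in Z. Z1 = {0, 3}; Z2 = {0, 2, 3}; fixed.
Sat(EF (¬halt ∧ ready)) = {0, 2, 3}
A[ready U EF (¬halt ∧ ready)]: least fixpoint, start Z0 = Sat(EF (¬halt ∧ ready)) = {0, 2, 3}, add states in Sat(ready) with every successor in Z. Already a fixed point.
Sat(A[ready U EF (¬halt ∧ ready)]) = {0, 2, 3}
EF A[ready U EF (¬halt ∧ ready)]: least fixpoint, start Z0 = {0, 2, 3}, add states with some successor in Z. Already a fixed point.
Sat(EF A[ready U EF (¬halt ∧ ready)]) = {0, 2, 3}

{0, 2, 3}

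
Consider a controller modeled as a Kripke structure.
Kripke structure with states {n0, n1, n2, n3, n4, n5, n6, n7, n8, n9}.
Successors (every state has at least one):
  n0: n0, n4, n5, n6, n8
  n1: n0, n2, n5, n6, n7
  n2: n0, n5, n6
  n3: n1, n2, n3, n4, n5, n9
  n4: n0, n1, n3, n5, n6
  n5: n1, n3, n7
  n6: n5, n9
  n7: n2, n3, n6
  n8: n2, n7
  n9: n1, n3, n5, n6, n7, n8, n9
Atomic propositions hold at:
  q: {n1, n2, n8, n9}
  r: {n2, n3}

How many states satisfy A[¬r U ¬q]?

6

Sat(¬r) = {n0, n1, n4, n5, n6, n7, n8, n9}
Sat(¬q) = {n0, n3, n4, n5, n6, n7}
A[¬r U ¬q]: least fixpoint, start Z0 = Sat(¬q) = {n0, n3, n4, n5, n6, n7}, add states in Sat(¬r) with every successor in Z. Already a fixed point.
Sat(A[¬r U ¬q]) = {n0, n3, n4, n5, n6, n7}
|Sat(A[¬r U ¬q])| = |{n0, n3, n4, n5, n6, n7}| = 6.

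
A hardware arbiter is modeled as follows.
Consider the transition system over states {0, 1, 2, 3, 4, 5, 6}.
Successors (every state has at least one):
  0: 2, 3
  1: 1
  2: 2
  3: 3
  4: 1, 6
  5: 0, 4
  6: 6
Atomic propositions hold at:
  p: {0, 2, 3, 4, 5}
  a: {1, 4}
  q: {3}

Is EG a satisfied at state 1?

EG a: greatest fixpoint, start Z0 = {1, 4}, keep only states in Sat with some successor in Z. Already a fixed point.
Sat(EG a) = {1, 4}
1 ∈ Sat(EG a) = {1, 4}, so the formula holds at 1.

Yes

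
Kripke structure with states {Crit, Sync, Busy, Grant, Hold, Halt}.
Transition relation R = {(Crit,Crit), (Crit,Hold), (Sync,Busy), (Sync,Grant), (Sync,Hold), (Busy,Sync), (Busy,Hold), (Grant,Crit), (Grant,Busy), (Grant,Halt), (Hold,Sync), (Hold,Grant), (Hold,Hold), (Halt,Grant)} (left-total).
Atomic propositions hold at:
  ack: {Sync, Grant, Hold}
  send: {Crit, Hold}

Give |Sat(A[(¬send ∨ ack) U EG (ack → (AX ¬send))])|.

Sat(¬send) = {Sync, Busy, Grant, Halt}
Sat(¬send ∨ ack) = {Sync, Busy, Grant, Hold, Halt}
Sat(AX ¬send) = {s : every successor in {Sync, Busy, Grant, Halt}} = {Halt}
Sat(ack → (AX ¬send)) = {Crit, Busy, Halt}
EG (ack → (AX ¬send)): greatest fixpoint, start Z0 = {Crit, Busy, Halt}, keep only states in Sat with some successor in Z. Z1 = {Crit}; fixed.
Sat(EG (ack → (AX ¬send))) = {Crit}
A[(¬send ∨ ack) U EG (ack → (AX ¬send))]: least fixpoint, start Z0 = Sat(EG (ack → (AX ¬send))) = {Crit}, add states in Sat(¬send ∨ ack) with every successor in Z. Already a fixed point.
Sat(A[(¬send ∨ ack) U EG (ack → (AX ¬send))]) = {Crit}
|Sat(A[(¬send ∨ ack) U EG (ack → (AX ¬send))])| = |{Crit}| = 1.

1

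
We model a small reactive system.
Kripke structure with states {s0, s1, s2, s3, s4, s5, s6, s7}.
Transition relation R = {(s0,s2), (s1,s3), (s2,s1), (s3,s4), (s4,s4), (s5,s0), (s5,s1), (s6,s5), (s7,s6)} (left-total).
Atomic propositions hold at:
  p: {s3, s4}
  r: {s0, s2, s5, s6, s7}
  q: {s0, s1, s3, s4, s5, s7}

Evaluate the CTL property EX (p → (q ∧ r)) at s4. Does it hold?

No

Sat(q ∧ r) = {s0, s5, s7}
Sat(p → (q ∧ r)) = {s0, s1, s2, s5, s6, s7}
Sat(EX (p → (q ∧ r))) = {s : some successor in {s0, s1, s2, s5, s6, s7}} = {s0, s2, s5, s6, s7}
s4 ∉ Sat(EX (p → (q ∧ r))) = {s0, s2, s5, s6, s7}, so the formula does not hold at s4.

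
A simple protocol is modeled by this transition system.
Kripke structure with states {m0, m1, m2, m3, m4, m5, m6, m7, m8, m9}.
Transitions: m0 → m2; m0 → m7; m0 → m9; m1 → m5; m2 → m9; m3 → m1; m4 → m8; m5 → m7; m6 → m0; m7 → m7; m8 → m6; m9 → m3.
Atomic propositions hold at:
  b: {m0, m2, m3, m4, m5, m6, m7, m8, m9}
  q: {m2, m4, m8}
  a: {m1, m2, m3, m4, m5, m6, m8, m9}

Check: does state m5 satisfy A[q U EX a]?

No

Sat(EX a) = {s : some successor in {m1, m2, m3, m4, m5, m6, m8, m9}} = {m0, m1, m2, m3, m4, m8, m9}
A[q U EX a]: least fixpoint, start Z0 = Sat(EX a) = {m0, m1, m2, m3, m4, m8, m9}, add states in Sat(q) with every successor in Z. Already a fixed point.
Sat(A[q U EX a]) = {m0, m1, m2, m3, m4, m8, m9}
m5 ∉ Sat(A[q U EX a]) = {m0, m1, m2, m3, m4, m8, m9}, so the formula does not hold at m5.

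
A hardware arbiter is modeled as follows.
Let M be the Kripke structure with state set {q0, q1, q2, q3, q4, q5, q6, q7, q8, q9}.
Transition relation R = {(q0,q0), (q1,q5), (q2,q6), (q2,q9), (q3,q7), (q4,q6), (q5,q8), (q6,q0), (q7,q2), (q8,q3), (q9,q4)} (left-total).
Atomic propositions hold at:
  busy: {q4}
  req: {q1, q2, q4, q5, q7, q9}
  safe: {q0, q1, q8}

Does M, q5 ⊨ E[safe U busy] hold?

E[safe U busy]: least fixpoint, start Z0 = Sat(busy) = {q4}, add states in Sat(safe) with some successor in Z. Already a fixed point.
Sat(E[safe U busy]) = {q4}
q5 ∉ Sat(E[safe U busy]) = {q4}, so the formula does not hold at q5.

No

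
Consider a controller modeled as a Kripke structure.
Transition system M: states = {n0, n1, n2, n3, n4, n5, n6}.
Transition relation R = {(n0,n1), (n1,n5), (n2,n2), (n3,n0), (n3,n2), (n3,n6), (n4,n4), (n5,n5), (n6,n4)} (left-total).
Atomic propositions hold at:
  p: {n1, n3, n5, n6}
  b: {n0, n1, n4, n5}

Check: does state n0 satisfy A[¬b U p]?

Sat(¬b) = {n2, n3, n6}
A[¬b U p]: least fixpoint, start Z0 = Sat(p) = {n1, n3, n5, n6}, add states in Sat(¬b) with every successor in Z. Already a fixed point.
Sat(A[¬b U p]) = {n1, n3, n5, n6}
n0 ∉ Sat(A[¬b U p]) = {n1, n3, n5, n6}, so the formula does not hold at n0.

No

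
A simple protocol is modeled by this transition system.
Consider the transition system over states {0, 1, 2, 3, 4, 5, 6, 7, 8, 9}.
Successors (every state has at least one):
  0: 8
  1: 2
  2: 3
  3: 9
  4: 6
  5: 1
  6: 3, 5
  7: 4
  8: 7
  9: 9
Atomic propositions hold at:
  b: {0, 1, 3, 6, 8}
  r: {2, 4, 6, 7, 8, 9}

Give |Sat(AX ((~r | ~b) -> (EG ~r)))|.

Sat(~r) = {0, 1, 3, 5}
Sat(~b) = {2, 4, 5, 7, 9}
Sat(~r | ~b) = {0, 1, 2, 3, 4, 5, 7, 9}
EG ~r: greatest fixpoint, start Z0 = {0, 1, 3, 5}, keep only states in Sat with some successor in Z. Z1 = {5}; Z2 = ∅; fixed.
Sat(EG ~r) = ∅
Sat((~r | ~b) -> (EG ~r)) = {6, 8}
Sat(AX ((~r | ~b) -> (EG ~r))) = {s : every successor in {6, 8}} = {0, 4}
|Sat(AX ((~r | ~b) -> (EG ~r)))| = |{0, 4}| = 2.

2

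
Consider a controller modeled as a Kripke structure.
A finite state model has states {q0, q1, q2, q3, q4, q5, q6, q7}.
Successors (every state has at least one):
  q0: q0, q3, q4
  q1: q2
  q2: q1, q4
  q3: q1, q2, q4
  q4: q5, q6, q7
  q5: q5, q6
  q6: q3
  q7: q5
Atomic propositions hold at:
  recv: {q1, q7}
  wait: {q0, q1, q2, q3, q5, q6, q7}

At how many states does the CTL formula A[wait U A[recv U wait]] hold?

A[recv U wait]: least fixpoint, start Z0 = Sat(wait) = {q0, q1, q2, q3, q5, q6, q7}, add states in Sat(recv) with every successor in Z. Already a fixed point.
Sat(A[recv U wait]) = {q0, q1, q2, q3, q5, q6, q7}
A[wait U A[recv U wait]]: least fixpoint, start Z0 = Sat(A[recv U wait]) = {q0, q1, q2, q3, q5, q6, q7}, add states in Sat(wait) with every successor in Z. Already a fixed point.
Sat(A[wait U A[recv U wait]]) = {q0, q1, q2, q3, q5, q6, q7}
|Sat(A[wait U A[recv U wait]])| = |{q0, q1, q2, q3, q5, q6, q7}| = 7.

7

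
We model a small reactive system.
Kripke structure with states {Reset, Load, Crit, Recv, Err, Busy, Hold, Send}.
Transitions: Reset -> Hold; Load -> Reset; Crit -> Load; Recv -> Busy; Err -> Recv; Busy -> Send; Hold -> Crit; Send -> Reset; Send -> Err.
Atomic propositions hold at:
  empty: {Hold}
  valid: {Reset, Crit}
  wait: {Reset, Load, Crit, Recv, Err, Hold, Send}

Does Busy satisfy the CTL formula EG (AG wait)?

AG wait: greatest fixpoint, start Z0 = {Reset, Load, Crit, Recv, Err, Hold, Send}, keep only states in Sat with every successor in Z. Z1 = {Reset, Load, Crit, Err, Hold, Send}; Z2 = {Reset, Load, Crit, Hold, Send}; Z3 = {Reset, Load, Crit, Hold}; fixed.
Sat(AG wait) = {Reset, Load, Crit, Hold}
EG (AG wait): greatest fixpoint, start Z0 = {Reset, Load, Crit, Hold}, keep only states in Sat with some successor in Z. Already a fixed point.
Sat(EG (AG wait)) = {Reset, Load, Crit, Hold}
Busy ∉ Sat(EG (AG wait)) = {Reset, Load, Crit, Hold}, so the formula does not hold at Busy.

No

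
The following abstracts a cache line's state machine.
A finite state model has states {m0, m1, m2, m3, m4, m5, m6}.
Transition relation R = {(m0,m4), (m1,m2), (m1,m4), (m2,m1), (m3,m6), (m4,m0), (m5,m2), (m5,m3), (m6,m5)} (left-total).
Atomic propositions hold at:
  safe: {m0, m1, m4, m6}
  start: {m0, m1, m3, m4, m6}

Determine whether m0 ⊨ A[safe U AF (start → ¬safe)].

No

Sat(¬safe) = {m2, m3, m5}
Sat(start → ¬safe) = {m2, m3, m5}
AF (start → ¬safe): least fixpoint, start Z0 = {m2, m3, m5}, add states with every successor in Z. Z1 = {m2, m3, m5, m6}; fixed.
Sat(AF (start → ¬safe)) = {m2, m3, m5, m6}
A[safe U AF (start → ¬safe)]: least fixpoint, start Z0 = Sat(AF (start → ¬safe)) = {m2, m3, m5, m6}, add states in Sat(safe) with every successor in Z. Already a fixed point.
Sat(A[safe U AF (start → ¬safe)]) = {m2, m3, m5, m6}
m0 ∉ Sat(A[safe U AF (start → ¬safe)]) = {m2, m3, m5, m6}, so the formula does not hold at m0.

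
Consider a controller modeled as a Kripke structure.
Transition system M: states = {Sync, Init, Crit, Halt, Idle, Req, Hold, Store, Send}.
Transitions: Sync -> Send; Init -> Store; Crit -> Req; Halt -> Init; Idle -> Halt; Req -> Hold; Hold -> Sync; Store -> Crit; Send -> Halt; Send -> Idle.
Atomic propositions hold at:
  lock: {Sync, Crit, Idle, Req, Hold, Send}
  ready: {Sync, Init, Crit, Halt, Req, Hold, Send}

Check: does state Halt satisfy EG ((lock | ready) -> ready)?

Yes

Sat(lock | ready) = {Sync, Init, Crit, Halt, Idle, Req, Hold, Send}
Sat((lock | ready) -> ready) = {Sync, Init, Crit, Halt, Req, Hold, Store, Send}
EG ((lock | ready) -> ready): greatest fixpoint, start Z0 = {Sync, Init, Crit, Halt, Req, Hold, Store, Send}, keep only states in Sat with some successor in Z. Already a fixed point.
Sat(EG ((lock | ready) -> ready)) = {Sync, Init, Crit, Halt, Req, Hold, Store, Send}
Halt ∈ Sat(EG ((lock | ready) -> ready)) = {Sync, Init, Crit, Halt, Req, Hold, Store, Send}, so the formula holds at Halt.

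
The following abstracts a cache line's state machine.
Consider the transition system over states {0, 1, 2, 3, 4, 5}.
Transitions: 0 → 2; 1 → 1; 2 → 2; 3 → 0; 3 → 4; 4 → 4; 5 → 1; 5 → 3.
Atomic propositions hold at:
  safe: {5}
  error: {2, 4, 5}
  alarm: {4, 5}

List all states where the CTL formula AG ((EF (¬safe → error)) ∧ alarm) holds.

{4}

Sat(¬safe) = {0, 1, 2, 3, 4}
Sat(¬safe → error) = {2, 4, 5}
EF (¬safe → error): least fixpoint, start Z0 = {2, 4, 5}, add states with some successor in Z. Z1 = {0, 2, 3, 4, 5}; fixed.
Sat(EF (¬safe → error)) = {0, 2, 3, 4, 5}
Sat((EF (¬safe → error)) ∧ alarm) = {4, 5}
AG ((EF (¬safe → error)) ∧ alarm): greatest fixpoint, start Z0 = {4, 5}, keep only states in Sat with every successor in Z. Z1 = {4}; fixed.
Sat(AG ((EF (¬safe → error)) ∧ alarm)) = {4}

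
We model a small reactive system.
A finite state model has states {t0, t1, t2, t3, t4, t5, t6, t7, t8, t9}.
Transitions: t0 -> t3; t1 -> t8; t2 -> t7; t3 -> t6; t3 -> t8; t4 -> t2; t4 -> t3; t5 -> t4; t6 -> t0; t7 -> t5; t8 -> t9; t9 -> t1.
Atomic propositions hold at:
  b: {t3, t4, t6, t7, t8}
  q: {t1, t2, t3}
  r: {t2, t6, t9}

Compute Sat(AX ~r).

Sat(~r) = {t0, t1, t3, t4, t5, t7, t8}
Sat(AX ~r) = {s : every successor in {t0, t1, t3, t4, t5, t7, t8}} = {t0, t1, t2, t5, t6, t7, t9}

{t0, t1, t2, t5, t6, t7, t9}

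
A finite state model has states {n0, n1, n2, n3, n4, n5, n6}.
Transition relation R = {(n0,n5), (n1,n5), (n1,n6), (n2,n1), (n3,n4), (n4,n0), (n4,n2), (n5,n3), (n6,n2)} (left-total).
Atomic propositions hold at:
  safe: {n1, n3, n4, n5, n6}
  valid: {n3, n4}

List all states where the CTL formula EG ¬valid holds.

Sat(¬valid) = {n0, n1, n2, n5, n6}
EG ¬valid: greatest fixpoint, start Z0 = {n0, n1, n2, n5, n6}, keep only states in Sat with some successor in Z. Z1 = {n0, n1, n2, n6}; Z2 = {n1, n2, n6}; fixed.
Sat(EG ¬valid) = {n1, n2, n6}

{n1, n2, n6}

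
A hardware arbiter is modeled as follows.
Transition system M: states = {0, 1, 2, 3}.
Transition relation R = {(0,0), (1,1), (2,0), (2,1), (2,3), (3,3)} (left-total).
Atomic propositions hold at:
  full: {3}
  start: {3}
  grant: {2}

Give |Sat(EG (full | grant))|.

Sat(full | grant) = {2, 3}
EG (full | grant): greatest fixpoint, start Z0 = {2, 3}, keep only states in Sat with some successor in Z. Already a fixed point.
Sat(EG (full | grant)) = {2, 3}
|Sat(EG (full | grant))| = |{2, 3}| = 2.

2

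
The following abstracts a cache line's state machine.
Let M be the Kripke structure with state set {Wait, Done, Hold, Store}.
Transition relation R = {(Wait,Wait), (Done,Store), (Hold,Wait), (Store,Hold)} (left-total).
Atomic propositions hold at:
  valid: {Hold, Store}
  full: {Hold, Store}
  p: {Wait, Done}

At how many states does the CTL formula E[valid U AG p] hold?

3

AG p: greatest fixpoint, start Z0 = {Wait, Done}, keep only states in Sat with every successor in Z. Z1 = {Wait}; fixed.
Sat(AG p) = {Wait}
E[valid U AG p]: least fixpoint, start Z0 = Sat(AG p) = {Wait}, add states in Sat(valid) with some successor in Z. Z1 = {Wait, Hold}; Z2 = {Wait, Hold, Store}; fixed.
Sat(E[valid U AG p]) = {Wait, Hold, Store}
|Sat(E[valid U AG p])| = |{Wait, Hold, Store}| = 3.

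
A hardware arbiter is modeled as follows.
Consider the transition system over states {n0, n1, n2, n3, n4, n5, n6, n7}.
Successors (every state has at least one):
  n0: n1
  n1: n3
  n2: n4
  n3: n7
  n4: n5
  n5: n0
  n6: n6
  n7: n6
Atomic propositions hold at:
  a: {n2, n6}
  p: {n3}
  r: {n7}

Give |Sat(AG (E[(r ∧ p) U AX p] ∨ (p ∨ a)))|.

1

Sat(r ∧ p) = ∅
Sat(AX p) = {s : every successor in {n3}} = {n1}
E[(r ∧ p) U AX p]: least fixpoint, start Z0 = Sat(AX p) = {n1}, add states in Sat(r ∧ p) with some successor in Z. Already a fixed point.
Sat(E[(r ∧ p) U AX p]) = {n1}
Sat(p ∨ a) = {n2, n3, n6}
Sat(E[(r ∧ p) U AX p] ∨ (p ∨ a)) = {n1, n2, n3, n6}
AG (E[(r ∧ p) U AX p] ∨ (p ∨ a)): greatest fixpoint, start Z0 = {n1, n2, n3, n6}, keep only states in Sat with every successor in Z. Z1 = {n1, n6}; Z2 = {n6}; fixed.
Sat(AG (E[(r ∧ p) U AX p] ∨ (p ∨ a))) = {n6}
|Sat(AG (E[(r ∧ p) U AX p] ∨ (p ∨ a)))| = |{n6}| = 1.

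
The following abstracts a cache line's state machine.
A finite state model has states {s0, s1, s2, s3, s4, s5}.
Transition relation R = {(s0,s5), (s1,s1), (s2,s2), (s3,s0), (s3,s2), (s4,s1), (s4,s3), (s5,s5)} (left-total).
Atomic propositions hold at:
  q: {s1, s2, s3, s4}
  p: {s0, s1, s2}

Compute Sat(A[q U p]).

A[q U p]: least fixpoint, start Z0 = Sat(p) = {s0, s1, s2}, add states in Sat(q) with every successor in Z. Z1 = {s0, s1, s2, s3}; Z2 = {s0, s1, s2, s3, s4}; fixed.
Sat(A[q U p]) = {s0, s1, s2, s3, s4}

{s0, s1, s2, s3, s4}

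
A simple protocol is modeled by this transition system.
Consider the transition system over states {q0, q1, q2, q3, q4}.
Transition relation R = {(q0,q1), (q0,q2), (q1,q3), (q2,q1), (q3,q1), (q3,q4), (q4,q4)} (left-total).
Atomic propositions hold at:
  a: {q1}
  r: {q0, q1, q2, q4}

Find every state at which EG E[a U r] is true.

{q4}

E[a U r]: least fixpoint, start Z0 = Sat(r) = {q0, q1, q2, q4}, add states in Sat(a) with some successor in Z. Already a fixed point.
Sat(E[a U r]) = {q0, q1, q2, q4}
EG E[a U r]: greatest fixpoint, start Z0 = {q0, q1, q2, q4}, keep only states in Sat with some successor in Z. Z1 = {q0, q2, q4}; Z2 = {q0, q4}; Z3 = {q4}; fixed.
Sat(EG E[a U r]) = {q4}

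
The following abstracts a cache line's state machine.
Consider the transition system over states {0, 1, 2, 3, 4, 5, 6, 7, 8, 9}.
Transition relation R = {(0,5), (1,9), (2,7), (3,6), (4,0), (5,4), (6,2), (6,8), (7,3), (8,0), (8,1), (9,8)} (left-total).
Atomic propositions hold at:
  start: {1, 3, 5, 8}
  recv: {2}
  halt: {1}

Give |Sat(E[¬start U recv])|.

Sat(¬start) = {0, 2, 4, 6, 7, 9}
E[¬start U recv]: least fixpoint, start Z0 = Sat(recv) = {2}, add states in Sat(¬start) with some successor in Z. Z1 = {2, 6}; fixed.
Sat(E[¬start U recv]) = {2, 6}
|Sat(E[¬start U recv])| = |{2, 6}| = 2.

2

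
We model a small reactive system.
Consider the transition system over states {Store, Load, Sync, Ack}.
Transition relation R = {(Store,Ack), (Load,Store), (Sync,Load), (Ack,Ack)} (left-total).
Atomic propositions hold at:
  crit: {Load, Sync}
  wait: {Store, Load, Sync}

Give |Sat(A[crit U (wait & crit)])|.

2

Sat(wait & crit) = {Load, Sync}
A[crit U (wait & crit)]: least fixpoint, start Z0 = Sat((wait & crit)) = {Load, Sync}, add states in Sat(crit) with every successor in Z. Already a fixed point.
Sat(A[crit U (wait & crit)]) = {Load, Sync}
|Sat(A[crit U (wait & crit)])| = |{Load, Sync}| = 2.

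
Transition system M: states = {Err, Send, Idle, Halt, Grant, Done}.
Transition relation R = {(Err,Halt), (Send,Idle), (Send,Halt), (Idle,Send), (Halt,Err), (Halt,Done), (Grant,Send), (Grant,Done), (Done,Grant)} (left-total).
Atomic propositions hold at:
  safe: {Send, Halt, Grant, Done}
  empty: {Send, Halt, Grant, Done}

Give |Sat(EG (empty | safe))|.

Sat(empty | safe) = {Send, Halt, Grant, Done}
EG (empty | safe): greatest fixpoint, start Z0 = {Send, Halt, Grant, Done}, keep only states in Sat with some successor in Z. Already a fixed point.
Sat(EG (empty | safe)) = {Send, Halt, Grant, Done}
|Sat(EG (empty | safe))| = |{Send, Halt, Grant, Done}| = 4.

4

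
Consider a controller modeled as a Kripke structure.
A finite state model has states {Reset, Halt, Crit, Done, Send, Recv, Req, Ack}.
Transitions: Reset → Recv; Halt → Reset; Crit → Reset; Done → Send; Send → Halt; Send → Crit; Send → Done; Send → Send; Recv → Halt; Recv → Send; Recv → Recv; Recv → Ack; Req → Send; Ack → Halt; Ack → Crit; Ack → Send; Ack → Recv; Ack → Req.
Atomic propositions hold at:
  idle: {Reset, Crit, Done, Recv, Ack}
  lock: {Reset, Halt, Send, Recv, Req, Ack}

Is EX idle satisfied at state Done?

Sat(EX idle) = {s : some successor in {Reset, Crit, Done, Recv, Ack}} = {Reset, Halt, Crit, Send, Recv, Ack}
Done ∉ Sat(EX idle) = {Reset, Halt, Crit, Send, Recv, Ack}, so the formula does not hold at Done.

No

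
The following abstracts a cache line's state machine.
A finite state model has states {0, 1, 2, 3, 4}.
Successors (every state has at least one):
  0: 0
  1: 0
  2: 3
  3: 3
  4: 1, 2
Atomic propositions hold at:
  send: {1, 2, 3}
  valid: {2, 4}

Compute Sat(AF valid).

{2, 4}

AF valid: least fixpoint, start Z0 = {2, 4}, add states with every successor in Z. Already a fixed point.
Sat(AF valid) = {2, 4}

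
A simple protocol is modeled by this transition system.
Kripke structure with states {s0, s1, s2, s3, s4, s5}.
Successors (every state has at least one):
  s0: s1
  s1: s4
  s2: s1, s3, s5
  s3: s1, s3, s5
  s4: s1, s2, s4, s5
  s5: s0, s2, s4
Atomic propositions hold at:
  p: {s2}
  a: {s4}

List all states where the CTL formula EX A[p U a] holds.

{s1, s4, s5}

A[p U a]: least fixpoint, start Z0 = Sat(a) = {s4}, add states in Sat(p) with every successor in Z. Already a fixed point.
Sat(A[p U a]) = {s4}
Sat(EX A[p U a]) = {s : some successor in {s4}} = {s1, s4, s5}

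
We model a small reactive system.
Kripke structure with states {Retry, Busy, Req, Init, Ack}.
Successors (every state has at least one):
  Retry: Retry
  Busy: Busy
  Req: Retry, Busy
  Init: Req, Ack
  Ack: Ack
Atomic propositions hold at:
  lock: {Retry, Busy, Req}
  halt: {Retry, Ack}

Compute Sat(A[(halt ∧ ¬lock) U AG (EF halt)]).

Sat(¬lock) = {Init, Ack}
Sat(halt ∧ ¬lock) = {Ack}
EF halt: least fixpoint, start Z0 = {Retry, Ack}, add states with some successor in Z. Z1 = {Retry, Req, Init, Ack}; fixed.
Sat(EF halt) = {Retry, Req, Init, Ack}
AG (EF halt): greatest fixpoint, start Z0 = {Retry, Req, Init, Ack}, keep only states in Sat with every successor in Z. Z1 = {Retry, Init, Ack}; Z2 = {Retry, Ack}; fixed.
Sat(AG (EF halt)) = {Retry, Ack}
A[(halt ∧ ¬lock) U AG (EF halt)]: least fixpoint, start Z0 = Sat(AG (EF halt)) = {Retry, Ack}, add states in Sat(halt ∧ ¬lock) with every successor in Z. Already a fixed point.
Sat(A[(halt ∧ ¬lock) U AG (EF halt)]) = {Retry, Ack}

{Retry, Ack}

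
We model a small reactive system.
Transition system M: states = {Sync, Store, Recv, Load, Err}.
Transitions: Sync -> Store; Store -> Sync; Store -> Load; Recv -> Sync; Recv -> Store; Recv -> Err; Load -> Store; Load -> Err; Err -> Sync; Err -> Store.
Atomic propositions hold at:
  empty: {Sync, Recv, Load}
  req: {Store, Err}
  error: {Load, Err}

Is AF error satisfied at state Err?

Yes

AF error: least fixpoint, start Z0 = {Load, Err}, add states with every successor in Z. Already a fixed point.
Sat(AF error) = {Load, Err}
Err ∈ Sat(AF error) = {Load, Err}, so the formula holds at Err.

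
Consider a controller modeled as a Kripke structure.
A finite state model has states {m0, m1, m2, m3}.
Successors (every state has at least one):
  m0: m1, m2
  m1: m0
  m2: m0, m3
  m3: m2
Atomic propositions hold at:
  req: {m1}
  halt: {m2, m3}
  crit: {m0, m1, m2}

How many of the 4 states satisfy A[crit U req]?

1

A[crit U req]: least fixpoint, start Z0 = Sat(req) = {m1}, add states in Sat(crit) with every successor in Z. Already a fixed point.
Sat(A[crit U req]) = {m1}
|Sat(A[crit U req])| = |{m1}| = 1.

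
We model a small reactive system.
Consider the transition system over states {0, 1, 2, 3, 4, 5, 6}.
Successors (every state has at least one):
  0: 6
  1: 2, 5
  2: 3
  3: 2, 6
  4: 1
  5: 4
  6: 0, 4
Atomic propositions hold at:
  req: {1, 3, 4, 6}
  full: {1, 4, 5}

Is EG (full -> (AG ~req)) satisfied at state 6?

Yes

Sat(~req) = {0, 2, 5}
AG ~req: greatest fixpoint, start Z0 = {0, 2, 5}, keep only states in Sat with every successor in Z. Z1 = ∅; fixed.
Sat(AG ~req) = ∅
Sat(full -> (AG ~req)) = {0, 2, 3, 6}
EG (full -> (AG ~req)): greatest fixpoint, start Z0 = {0, 2, 3, 6}, keep only states in Sat with some successor in Z. Already a fixed point.
Sat(EG (full -> (AG ~req))) = {0, 2, 3, 6}
6 ∈ Sat(EG (full -> (AG ~req))) = {0, 2, 3, 6}, so the formula holds at 6.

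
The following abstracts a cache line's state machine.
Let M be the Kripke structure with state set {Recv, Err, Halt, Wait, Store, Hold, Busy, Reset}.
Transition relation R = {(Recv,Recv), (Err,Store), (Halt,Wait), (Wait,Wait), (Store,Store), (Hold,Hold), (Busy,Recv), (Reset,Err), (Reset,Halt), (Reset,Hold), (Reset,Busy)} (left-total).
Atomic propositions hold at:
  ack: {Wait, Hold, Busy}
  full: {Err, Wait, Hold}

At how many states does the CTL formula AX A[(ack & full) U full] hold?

Sat(ack & full) = {Wait, Hold}
A[(ack & full) U full]: least fixpoint, start Z0 = Sat(full) = {Err, Wait, Hold}, add states in Sat(ack & full) with every successor in Z. Already a fixed point.
Sat(A[(ack & full) U full]) = {Err, Wait, Hold}
Sat(AX A[(ack & full) U full]) = {s : every successor in {Err, Wait, Hold}} = {Halt, Wait, Hold}
|Sat(AX A[(ack & full) U full])| = |{Halt, Wait, Hold}| = 3.

3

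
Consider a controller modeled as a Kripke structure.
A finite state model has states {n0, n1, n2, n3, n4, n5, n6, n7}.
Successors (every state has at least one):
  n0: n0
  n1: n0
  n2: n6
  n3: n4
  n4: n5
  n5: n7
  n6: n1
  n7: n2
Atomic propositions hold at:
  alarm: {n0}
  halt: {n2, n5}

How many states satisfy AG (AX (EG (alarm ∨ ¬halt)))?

Sat(¬halt) = {n0, n1, n3, n4, n6, n7}
Sat(alarm ∨ ¬halt) = {n0, n1, n3, n4, n6, n7}
EG (alarm ∨ ¬halt): greatest fixpoint, start Z0 = {n0, n1, n3, n4, n6, n7}, keep only states in Sat with some successor in Z. Z1 = {n0, n1, n3, n6}; Z2 = {n0, n1, n6}; fixed.
Sat(EG (alarm ∨ ¬halt)) = {n0, n1, n6}
Sat(AX (EG (alarm ∨ ¬halt))) = {s : every successor in {n0, n1, n6}} = {n0, n1, n2, n6}
AG (AX (EG (alarm ∨ ¬halt))): greatest fixpoint, start Z0 = {n0, n1, n2, n6}, keep only states in Sat with every successor in Z. Already a fixed point.
Sat(AG (AX (EG (alarm ∨ ¬halt)))) = {n0, n1, n2, n6}
|Sat(AG (AX (EG (alarm ∨ ¬halt))))| = |{n0, n1, n2, n6}| = 4.

4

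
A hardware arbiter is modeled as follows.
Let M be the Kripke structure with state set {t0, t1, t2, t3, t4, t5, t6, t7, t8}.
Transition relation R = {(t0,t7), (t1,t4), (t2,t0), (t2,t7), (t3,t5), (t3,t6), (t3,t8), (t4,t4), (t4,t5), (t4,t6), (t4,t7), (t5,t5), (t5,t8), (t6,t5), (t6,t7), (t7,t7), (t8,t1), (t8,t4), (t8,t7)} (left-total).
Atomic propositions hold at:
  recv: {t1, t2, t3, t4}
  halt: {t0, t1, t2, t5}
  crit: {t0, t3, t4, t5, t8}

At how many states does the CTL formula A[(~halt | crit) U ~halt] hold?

6

Sat(~halt) = {t3, t4, t6, t7, t8}
Sat(~halt | crit) = {t0, t3, t4, t5, t6, t7, t8}
A[(~halt | crit) U ~halt]: least fixpoint, start Z0 = Sat(~halt) = {t3, t4, t6, t7, t8}, add states in Sat(~halt | crit) with every successor in Z. Z1 = {t0, t3, t4, t6, t7, t8}; fixed.
Sat(A[(~halt | crit) U ~halt]) = {t0, t3, t4, t6, t7, t8}
|Sat(A[(~halt | crit) U ~halt])| = |{t0, t3, t4, t6, t7, t8}| = 6.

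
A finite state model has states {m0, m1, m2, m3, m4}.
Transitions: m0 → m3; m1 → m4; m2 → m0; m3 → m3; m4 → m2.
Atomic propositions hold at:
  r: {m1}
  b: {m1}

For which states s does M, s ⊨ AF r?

{m1}

AF r: least fixpoint, start Z0 = {m1}, add states with every successor in Z. Already a fixed point.
Sat(AF r) = {m1}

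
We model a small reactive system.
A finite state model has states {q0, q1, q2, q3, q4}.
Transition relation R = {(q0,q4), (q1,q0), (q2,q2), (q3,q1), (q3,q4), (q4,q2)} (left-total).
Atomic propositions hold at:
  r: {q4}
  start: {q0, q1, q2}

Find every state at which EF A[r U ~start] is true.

Sat(~start) = {q3, q4}
A[r U ~start]: least fixpoint, start Z0 = Sat(~start) = {q3, q4}, add states in Sat(r) with every successor in Z. Already a fixed point.
Sat(A[r U ~start]) = {q3, q4}
EF A[r U ~start]: least fixpoint, start Z0 = {q3, q4}, add states with some successor in Z. Z1 = {q0, q3, q4}; Z2 = {q0, q1, q3, q4}; fixed.
Sat(EF A[r U ~start]) = {q0, q1, q3, q4}

{q0, q1, q3, q4}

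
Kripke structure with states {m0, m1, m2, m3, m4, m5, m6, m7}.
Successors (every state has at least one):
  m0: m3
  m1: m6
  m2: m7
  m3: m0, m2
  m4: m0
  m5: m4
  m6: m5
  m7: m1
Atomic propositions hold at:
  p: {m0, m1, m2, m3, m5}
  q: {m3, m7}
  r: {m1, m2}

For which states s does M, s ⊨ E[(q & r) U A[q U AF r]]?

Sat(q & r) = ∅
AF r: least fixpoint, start Z0 = {m1, m2}, add states with every successor in Z. Z1 = {m1, m2, m7}; fixed.
Sat(AF r) = {m1, m2, m7}
A[q U AF r]: least fixpoint, start Z0 = Sat(AF r) = {m1, m2, m7}, add states in Sat(q) with every successor in Z. Already a fixed point.
Sat(A[q U AF r]) = {m1, m2, m7}
E[(q & r) U A[q U AF r]]: least fixpoint, start Z0 = Sat(A[q U AF r]) = {m1, m2, m7}, add states in Sat(q & r) with some successor in Z. Already a fixed point.
Sat(E[(q & r) U A[q U AF r]]) = {m1, m2, m7}

{m1, m2, m7}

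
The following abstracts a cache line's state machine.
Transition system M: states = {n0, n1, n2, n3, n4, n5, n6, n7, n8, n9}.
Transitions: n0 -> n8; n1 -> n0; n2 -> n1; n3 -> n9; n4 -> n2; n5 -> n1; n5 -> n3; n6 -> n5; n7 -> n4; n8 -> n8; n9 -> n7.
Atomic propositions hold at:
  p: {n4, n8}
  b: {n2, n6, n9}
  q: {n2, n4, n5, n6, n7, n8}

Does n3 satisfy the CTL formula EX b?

Sat(EX b) = {s : some successor in {n2, n6, n9}} = {n3, n4}
n3 ∈ Sat(EX b) = {n3, n4}, so the formula holds at n3.

Yes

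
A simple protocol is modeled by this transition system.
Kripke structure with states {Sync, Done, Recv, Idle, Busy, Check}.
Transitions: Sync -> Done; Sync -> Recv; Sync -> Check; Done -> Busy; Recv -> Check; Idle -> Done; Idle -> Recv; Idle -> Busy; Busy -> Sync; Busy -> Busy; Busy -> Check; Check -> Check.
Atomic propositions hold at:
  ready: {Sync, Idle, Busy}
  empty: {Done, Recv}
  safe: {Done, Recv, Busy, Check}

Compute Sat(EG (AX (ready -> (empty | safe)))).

{Sync, Recv, Idle, Check}

Sat(empty | safe) = {Done, Recv, Busy, Check}
Sat(ready -> (empty | safe)) = {Done, Recv, Busy, Check}
Sat(AX (ready -> (empty | safe))) = {s : every successor in {Done, Recv, Busy, Check}} = {Sync, Done, Recv, Idle, Check}
EG (AX (ready -> (empty | safe))): greatest fixpoint, start Z0 = {Sync, Done, Recv, Idle, Check}, keep only states in Sat with some successor in Z. Z1 = {Sync, Recv, Idle, Check}; fixed.
Sat(EG (AX (ready -> (empty | safe)))) = {Sync, Recv, Idle, Check}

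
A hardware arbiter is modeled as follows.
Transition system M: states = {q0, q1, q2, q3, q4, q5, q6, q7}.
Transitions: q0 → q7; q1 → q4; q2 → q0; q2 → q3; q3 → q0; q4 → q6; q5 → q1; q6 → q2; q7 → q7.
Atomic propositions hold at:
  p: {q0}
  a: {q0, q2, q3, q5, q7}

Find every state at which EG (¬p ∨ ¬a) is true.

Sat(¬p) = {q1, q2, q3, q4, q5, q6, q7}
Sat(¬a) = {q1, q4, q6}
Sat(¬p ∨ ¬a) = {q1, q2, q3, q4, q5, q6, q7}
EG (¬p ∨ ¬a): greatest fixpoint, start Z0 = {q1, q2, q3, q4, q5, q6, q7}, keep only states in Sat with some successor in Z. Z1 = {q1, q2, q4, q5, q6, q7}; Z2 = {q1, q4, q5, q6, q7}; Z3 = {q1, q4, q5, q7}; Z4 = {q1, q5, q7}; Z5 = {q5, q7}; Z6 = {q7}; fixed.
Sat(EG (¬p ∨ ¬a)) = {q7}

{q7}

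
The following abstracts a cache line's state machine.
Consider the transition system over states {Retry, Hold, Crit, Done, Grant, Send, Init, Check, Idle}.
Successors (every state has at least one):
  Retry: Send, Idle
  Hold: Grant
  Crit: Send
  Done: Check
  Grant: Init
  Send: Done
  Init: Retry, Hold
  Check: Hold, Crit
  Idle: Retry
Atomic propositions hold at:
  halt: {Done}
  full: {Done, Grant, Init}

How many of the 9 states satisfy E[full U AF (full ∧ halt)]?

Sat(full ∧ halt) = {Done}
AF (full ∧ halt): least fixpoint, start Z0 = {Done}, add states with every successor in Z. Z1 = {Done, Send}; Z2 = {Crit, Done, Send}; fixed.
Sat(AF (full ∧ halt)) = {Crit, Done, Send}
E[full U AF (full ∧ halt)]: least fixpoint, start Z0 = Sat(AF (full ∧ halt)) = {Crit, Done, Send}, add states in Sat(full) with some successor in Z. Already a fixed point.
Sat(E[full U AF (full ∧ halt)]) = {Crit, Done, Send}
|Sat(E[full U AF (full ∧ halt)])| = |{Crit, Done, Send}| = 3.

3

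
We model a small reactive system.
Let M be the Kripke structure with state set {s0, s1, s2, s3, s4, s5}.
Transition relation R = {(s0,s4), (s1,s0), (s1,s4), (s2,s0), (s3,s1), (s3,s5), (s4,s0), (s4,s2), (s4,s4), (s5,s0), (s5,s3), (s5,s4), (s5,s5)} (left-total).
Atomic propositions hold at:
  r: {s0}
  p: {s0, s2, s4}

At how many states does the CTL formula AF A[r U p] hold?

4

A[r U p]: least fixpoint, start Z0 = Sat(p) = {s0, s2, s4}, add states in Sat(r) with every successor in Z. Already a fixed point.
Sat(A[r U p]) = {s0, s2, s4}
AF A[r U p]: least fixpoint, start Z0 = {s0, s2, s4}, add states with every successor in Z. Z1 = {s0, s1, s2, s4}; fixed.
Sat(AF A[r U p]) = {s0, s1, s2, s4}
|Sat(AF A[r U p])| = |{s0, s1, s2, s4}| = 4.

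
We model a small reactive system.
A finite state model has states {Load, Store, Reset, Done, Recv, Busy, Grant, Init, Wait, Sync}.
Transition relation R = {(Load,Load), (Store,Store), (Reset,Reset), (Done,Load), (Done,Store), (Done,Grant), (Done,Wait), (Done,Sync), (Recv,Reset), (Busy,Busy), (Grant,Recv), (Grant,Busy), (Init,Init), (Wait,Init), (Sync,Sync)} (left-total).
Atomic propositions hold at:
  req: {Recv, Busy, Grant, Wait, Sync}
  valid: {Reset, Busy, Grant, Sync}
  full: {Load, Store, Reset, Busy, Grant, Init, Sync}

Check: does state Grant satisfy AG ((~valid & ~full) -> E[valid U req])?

Yes

Sat(~valid) = {Load, Store, Done, Recv, Init, Wait}
Sat(~full) = {Done, Recv, Wait}
Sat(~valid & ~full) = {Done, Recv, Wait}
E[valid U req]: least fixpoint, start Z0 = Sat(req) = {Recv, Busy, Grant, Wait, Sync}, add states in Sat(valid) with some successor in Z. Already a fixed point.
Sat(E[valid U req]) = {Recv, Busy, Grant, Wait, Sync}
Sat((~valid & ~full) -> E[valid U req]) = {Load, Store, Reset, Recv, Busy, Grant, Init, Wait, Sync}
AG ((~valid & ~full) -> E[valid U req]): greatest fixpoint, start Z0 = {Load, Store, Reset, Recv, Busy, Grant, Init, Wait, Sync}, keep only states in Sat with every successor in Z. Already a fixed point.
Sat(AG ((~valid & ~full) -> E[valid U req])) = {Load, Store, Reset, Recv, Busy, Grant, Init, Wait, Sync}
Grant ∈ Sat(AG ((~valid & ~full) -> E[valid U req])) = {Load, Store, Reset, Recv, Busy, Grant, Init, Wait, Sync}, so the formula holds at Grant.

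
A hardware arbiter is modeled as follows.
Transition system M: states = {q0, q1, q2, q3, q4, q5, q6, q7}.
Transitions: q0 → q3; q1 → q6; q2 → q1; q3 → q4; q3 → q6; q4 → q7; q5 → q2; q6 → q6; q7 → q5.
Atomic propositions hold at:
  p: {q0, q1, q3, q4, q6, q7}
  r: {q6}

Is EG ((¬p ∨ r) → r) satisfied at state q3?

Sat(¬p) = {q2, q5}
Sat(¬p ∨ r) = {q2, q5, q6}
Sat((¬p ∨ r) → r) = {q0, q1, q3, q4, q6, q7}
EG ((¬p ∨ r) → r): greatest fixpoint, start Z0 = {q0, q1, q3, q4, q6, q7}, keep only states in Sat with some successor in Z. Z1 = {q0, q1, q3, q4, q6}; Z2 = {q0, q1, q3, q6}; fixed.
Sat(EG ((¬p ∨ r) → r)) = {q0, q1, q3, q6}
q3 ∈ Sat(EG ((¬p ∨ r) → r)) = {q0, q1, q3, q6}, so the formula holds at q3.

Yes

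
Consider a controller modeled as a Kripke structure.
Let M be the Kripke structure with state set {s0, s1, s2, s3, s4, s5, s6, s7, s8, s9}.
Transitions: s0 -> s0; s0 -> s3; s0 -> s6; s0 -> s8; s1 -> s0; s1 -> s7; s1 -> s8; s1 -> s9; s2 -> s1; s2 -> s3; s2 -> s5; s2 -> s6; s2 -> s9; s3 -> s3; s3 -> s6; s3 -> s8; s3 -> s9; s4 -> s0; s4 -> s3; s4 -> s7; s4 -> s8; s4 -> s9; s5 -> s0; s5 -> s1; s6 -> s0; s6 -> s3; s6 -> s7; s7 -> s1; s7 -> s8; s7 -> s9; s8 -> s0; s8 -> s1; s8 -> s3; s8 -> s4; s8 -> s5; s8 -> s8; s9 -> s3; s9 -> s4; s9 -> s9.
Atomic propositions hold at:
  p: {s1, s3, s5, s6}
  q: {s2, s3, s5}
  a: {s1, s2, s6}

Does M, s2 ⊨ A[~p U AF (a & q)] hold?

Yes

Sat(~p) = {s0, s2, s4, s7, s8, s9}
Sat(a & q) = {s2}
AF (a & q): least fixpoint, start Z0 = {s2}, add states with every successor in Z. Already a fixed point.
Sat(AF (a & q)) = {s2}
A[~p U AF (a & q)]: least fixpoint, start Z0 = Sat(AF (a & q)) = {s2}, add states in Sat(~p) with every successor in Z. Already a fixed point.
Sat(A[~p U AF (a & q)]) = {s2}
s2 ∈ Sat(A[~p U AF (a & q)]) = {s2}, so the formula holds at s2.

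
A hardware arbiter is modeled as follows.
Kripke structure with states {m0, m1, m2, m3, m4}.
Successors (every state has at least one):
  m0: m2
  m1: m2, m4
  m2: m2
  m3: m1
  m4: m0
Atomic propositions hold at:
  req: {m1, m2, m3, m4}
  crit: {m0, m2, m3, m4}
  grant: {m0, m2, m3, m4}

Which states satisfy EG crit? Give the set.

{m0, m2, m4}

EG crit: greatest fixpoint, start Z0 = {m0, m2, m3, m4}, keep only states in Sat with some successor in Z. Z1 = {m0, m2, m4}; fixed.
Sat(EG crit) = {m0, m2, m4}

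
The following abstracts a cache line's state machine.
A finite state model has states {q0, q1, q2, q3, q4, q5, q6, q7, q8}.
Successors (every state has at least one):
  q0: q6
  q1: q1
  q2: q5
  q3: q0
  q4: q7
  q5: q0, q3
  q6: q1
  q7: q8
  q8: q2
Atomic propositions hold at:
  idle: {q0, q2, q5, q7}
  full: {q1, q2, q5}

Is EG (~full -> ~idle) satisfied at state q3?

Sat(~full) = {q0, q3, q4, q6, q7, q8}
Sat(~idle) = {q1, q3, q4, q6, q8}
Sat(~full -> ~idle) = {q1, q2, q3, q4, q5, q6, q8}
EG (~full -> ~idle): greatest fixpoint, start Z0 = {q1, q2, q3, q4, q5, q6, q8}, keep only states in Sat with some successor in Z. Z1 = {q1, q2, q5, q6, q8}; Z2 = {q1, q2, q6, q8}; Z3 = {q1, q6, q8}; Z4 = {q1, q6}; fixed.
Sat(EG (~full -> ~idle)) = {q1, q6}
q3 ∉ Sat(EG (~full -> ~idle)) = {q1, q6}, so the formula does not hold at q3.

No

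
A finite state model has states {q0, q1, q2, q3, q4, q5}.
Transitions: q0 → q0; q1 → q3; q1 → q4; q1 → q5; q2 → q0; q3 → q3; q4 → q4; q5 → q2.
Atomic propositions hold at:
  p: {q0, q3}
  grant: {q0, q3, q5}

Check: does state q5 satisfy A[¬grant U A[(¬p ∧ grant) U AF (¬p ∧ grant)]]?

Yes

Sat(¬grant) = {q1, q2, q4}
Sat(¬p) = {q1, q2, q4, q5}
Sat(¬p ∧ grant) = {q5}
AF (¬p ∧ grant): least fixpoint, start Z0 = {q5}, add states with every successor in Z. Already a fixed point.
Sat(AF (¬p ∧ grant)) = {q5}
A[(¬p ∧ grant) U AF (¬p ∧ grant)]: least fixpoint, start Z0 = Sat(AF (¬p ∧ grant)) = {q5}, add states in Sat(¬p ∧ grant) with every successor in Z. Already a fixed point.
Sat(A[(¬p ∧ grant) U AF (¬p ∧ grant)]) = {q5}
A[¬grant U A[(¬p ∧ grant) U AF (¬p ∧ grant)]]: least fixpoint, start Z0 = Sat(A[(¬p ∧ grant) U AF (¬p ∧ grant)]) = {q5}, add states in Sat(¬grant) with every successor in Z. Already a fixed point.
Sat(A[¬grant U A[(¬p ∧ grant) U AF (¬p ∧ grant)]]) = {q5}
q5 ∈ Sat(A[¬grant U A[(¬p ∧ grant) U AF (¬p ∧ grant)]]) = {q5}, so the formula holds at q5.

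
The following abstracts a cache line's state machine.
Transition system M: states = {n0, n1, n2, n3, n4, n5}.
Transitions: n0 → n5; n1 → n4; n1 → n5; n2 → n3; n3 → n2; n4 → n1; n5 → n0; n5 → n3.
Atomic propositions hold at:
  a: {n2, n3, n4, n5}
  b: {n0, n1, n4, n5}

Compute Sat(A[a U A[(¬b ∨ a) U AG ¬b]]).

{n2, n3}

Sat(¬b) = {n2, n3}
Sat(¬b ∨ a) = {n2, n3, n4, n5}
AG ¬b: greatest fixpoint, start Z0 = {n2, n3}, keep only states in Sat with every successor in Z. Already a fixed point.
Sat(AG ¬b) = {n2, n3}
A[(¬b ∨ a) U AG ¬b]: least fixpoint, start Z0 = Sat(AG ¬b) = {n2, n3}, add states in Sat(¬b ∨ a) with every successor in Z. Already a fixed point.
Sat(A[(¬b ∨ a) U AG ¬b]) = {n2, n3}
A[a U A[(¬b ∨ a) U AG ¬b]]: least fixpoint, start Z0 = Sat(A[(¬b ∨ a) U AG ¬b]) = {n2, n3}, add states in Sat(a) with every successor in Z. Already a fixed point.
Sat(A[a U A[(¬b ∨ a) U AG ¬b]]) = {n2, n3}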